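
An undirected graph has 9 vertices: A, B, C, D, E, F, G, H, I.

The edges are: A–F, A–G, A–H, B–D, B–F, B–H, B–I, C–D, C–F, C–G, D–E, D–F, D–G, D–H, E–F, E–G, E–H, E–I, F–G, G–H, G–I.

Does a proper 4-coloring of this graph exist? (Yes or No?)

Yes

The chromatic number is 4. D, E, G, H form a clique, so at least 4 colors are needed.
A valid assignment using 4 colors: A=2, B=1, C=4, D=2, E=4, F=3, G=1, H=3, I=2.
That is already a proper 4-coloring.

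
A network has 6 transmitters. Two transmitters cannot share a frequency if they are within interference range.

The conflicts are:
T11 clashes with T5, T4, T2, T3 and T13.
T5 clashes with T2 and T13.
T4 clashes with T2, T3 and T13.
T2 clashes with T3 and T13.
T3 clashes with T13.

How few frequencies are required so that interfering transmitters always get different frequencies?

5

T11, T4, T2, T3, T13 are mutually in conflict, so at least 5 frequencies are needed.
Using 5 frequencies: T11=2, T5=4, T4=5, T2=3, T3=4, T13=1. Each listed conflict is separated.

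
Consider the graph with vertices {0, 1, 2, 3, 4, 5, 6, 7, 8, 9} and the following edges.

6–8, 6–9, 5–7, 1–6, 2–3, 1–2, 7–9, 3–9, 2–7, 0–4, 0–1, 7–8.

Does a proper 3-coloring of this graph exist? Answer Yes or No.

The chromatic number is 3. The cycle 3-2-1-6-9-3 has odd length 5, so it cannot be 2-colored; at least 3 colors are needed.
3 colors suffice: color a → {1, 3, 4, 7}; color b → {0, 2, 5, 6}; color c → {8, 9}.
That is already a proper 3-coloring.

Yes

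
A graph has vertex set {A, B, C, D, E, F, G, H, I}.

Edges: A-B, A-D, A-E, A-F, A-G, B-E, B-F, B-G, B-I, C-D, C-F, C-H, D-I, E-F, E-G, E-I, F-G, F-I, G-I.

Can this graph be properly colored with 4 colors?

No

B, E, F, G, I are pairwise adjacent (a clique of size 5), so at least 5 colors are needed.
So 4 colors are not enough.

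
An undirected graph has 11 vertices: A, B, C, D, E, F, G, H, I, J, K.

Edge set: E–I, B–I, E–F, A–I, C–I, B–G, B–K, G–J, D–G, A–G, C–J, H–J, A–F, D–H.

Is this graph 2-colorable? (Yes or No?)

The cycle J-G-A-I-C-J has odd length 5, so it cannot be 2-colored; at least 3 colors are needed.
So 2 colors are not enough.

No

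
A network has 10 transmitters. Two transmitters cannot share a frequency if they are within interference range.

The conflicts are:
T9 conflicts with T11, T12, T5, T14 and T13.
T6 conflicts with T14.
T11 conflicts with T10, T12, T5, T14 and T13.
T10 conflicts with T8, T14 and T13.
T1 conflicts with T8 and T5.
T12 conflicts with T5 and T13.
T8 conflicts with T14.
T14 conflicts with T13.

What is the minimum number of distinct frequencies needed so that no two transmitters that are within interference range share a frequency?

T11, T10, T14, T13 pairwise conflict, so at least 4 frequencies are needed.
4 frequencies suffice: T9=4, T6=2, T11=2, T10=4, T1=1, T12=1, T8=2, T5=3, T14=1, T13=3. No two conflicting transmitters share a frequency.

4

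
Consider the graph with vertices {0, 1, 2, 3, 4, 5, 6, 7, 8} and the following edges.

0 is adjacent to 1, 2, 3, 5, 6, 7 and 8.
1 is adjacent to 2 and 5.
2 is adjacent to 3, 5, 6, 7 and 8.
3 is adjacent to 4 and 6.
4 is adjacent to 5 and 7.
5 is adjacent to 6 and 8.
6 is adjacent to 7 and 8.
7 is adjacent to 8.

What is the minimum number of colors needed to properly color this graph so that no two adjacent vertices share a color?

0, 2, 6, 7, 8 are mutually adjacent (a clique of size 5), so at least 5 colors are needed.
One proper 5-coloring: 0=a, 1=d, 2=b, 3=c, 4=a, 5=c, 6=d, 7=c, 8=e. No two adjacent vertices share a color.

5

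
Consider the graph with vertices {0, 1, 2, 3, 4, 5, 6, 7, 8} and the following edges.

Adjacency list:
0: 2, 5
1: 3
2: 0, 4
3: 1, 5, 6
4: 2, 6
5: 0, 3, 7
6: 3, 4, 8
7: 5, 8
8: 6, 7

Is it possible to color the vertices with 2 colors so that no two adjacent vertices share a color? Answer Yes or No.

No

The cycle 6-8-7-5-3-6 has odd length 5, so it cannot be 2-colored; at least 3 colors are needed.
So 2 colors are not enough.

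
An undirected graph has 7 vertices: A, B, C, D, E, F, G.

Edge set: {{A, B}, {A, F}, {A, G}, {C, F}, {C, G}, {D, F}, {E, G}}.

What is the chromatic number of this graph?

2

A and B are adjacent, so at least 2 colors are needed.
2 colors suffice: color red → {A, C, D, E}; color blue → {B, F, G}. Each edge has distinct colors on its endpoints.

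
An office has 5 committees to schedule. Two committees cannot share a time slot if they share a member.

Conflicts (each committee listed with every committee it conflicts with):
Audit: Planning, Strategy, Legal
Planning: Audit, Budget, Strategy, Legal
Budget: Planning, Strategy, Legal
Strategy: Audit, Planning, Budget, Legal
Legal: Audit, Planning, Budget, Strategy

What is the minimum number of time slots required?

Audit, Planning, Strategy, Legal pairwise conflict, so at least 4 time slots are needed.
4 time slots suffice: Audit=4, Planning=3, Budget=4, Strategy=1, Legal=2. Every pair that conflicts lands in different time slots.

4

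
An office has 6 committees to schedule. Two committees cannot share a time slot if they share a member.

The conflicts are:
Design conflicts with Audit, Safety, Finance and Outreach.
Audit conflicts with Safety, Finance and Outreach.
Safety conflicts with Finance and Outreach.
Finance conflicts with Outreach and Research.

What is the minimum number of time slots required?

5

Design, Audit, Safety, Finance, Outreach all conflict with each other, so at least 5 time slots are needed.
5 time slots suffice: time slot 1 → {Finance}; time slot 2 → {Audit, Research}; time slot 3 → {Safety}; time slot 4 → {Design}; time slot 5 → {Outreach}. Each listed conflict is separated.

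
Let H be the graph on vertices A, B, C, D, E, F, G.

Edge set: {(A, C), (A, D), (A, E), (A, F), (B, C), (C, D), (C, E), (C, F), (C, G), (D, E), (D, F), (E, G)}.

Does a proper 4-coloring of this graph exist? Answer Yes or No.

The chromatic number is 4. A, C, D, F form a clique, so at least 4 colors are needed.
4 colors suffice: A=3, B=2, C=1, D=4, E=2, F=2, G=3.
That is already a proper 4-coloring.

Yes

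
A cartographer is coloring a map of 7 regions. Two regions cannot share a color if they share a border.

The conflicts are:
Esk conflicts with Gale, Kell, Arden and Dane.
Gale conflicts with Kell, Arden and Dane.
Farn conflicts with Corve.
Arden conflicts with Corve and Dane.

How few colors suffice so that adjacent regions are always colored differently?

4

Esk, Gale, Arden, Dane are mutually in conflict, so at least 4 colors are needed.
4 colors suffice: color 1 → {Kell, Farn, Arden}; color 2 → {Gale, Corve}; color 3 → {Esk}; color 4 → {Dane}. Every pair that conflicts lands in different colors.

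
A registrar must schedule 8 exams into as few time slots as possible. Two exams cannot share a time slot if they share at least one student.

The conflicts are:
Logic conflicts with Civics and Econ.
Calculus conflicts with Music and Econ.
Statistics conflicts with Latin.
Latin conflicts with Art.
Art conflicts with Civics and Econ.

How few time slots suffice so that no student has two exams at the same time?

Latin and Art conflict, so at least 2 time slots are needed.
A valid assignment using 2 time slots: Logic=1, Calculus=1, Statistics=1, Music=2, Latin=2, Art=1, Civics=2, Econ=2. Each listed conflict is separated.

2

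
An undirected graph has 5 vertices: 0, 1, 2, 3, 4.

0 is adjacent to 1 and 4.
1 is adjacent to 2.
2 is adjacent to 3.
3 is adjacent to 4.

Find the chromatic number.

The cycle 0-1-2-3-4-0 has odd length 5, so it cannot be 2-colored; at least 3 colors are needed.
3 colors suffice: 0=blue, 1=green, 2=red, 3=blue, 4=red. Each edge has distinct colors on its endpoints.

3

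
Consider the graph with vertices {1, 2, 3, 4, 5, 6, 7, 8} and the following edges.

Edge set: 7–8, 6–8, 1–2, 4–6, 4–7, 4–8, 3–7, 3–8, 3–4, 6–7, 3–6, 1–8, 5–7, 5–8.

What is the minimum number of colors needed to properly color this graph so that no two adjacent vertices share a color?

5

3, 4, 6, 7, 8 form a clique, so at least 5 colors are needed.
5 colors suffice: 1=b, 2=a, 3=d, 4=e, 5=c, 6=c, 7=b, 8=a. Every edge joins two different colors.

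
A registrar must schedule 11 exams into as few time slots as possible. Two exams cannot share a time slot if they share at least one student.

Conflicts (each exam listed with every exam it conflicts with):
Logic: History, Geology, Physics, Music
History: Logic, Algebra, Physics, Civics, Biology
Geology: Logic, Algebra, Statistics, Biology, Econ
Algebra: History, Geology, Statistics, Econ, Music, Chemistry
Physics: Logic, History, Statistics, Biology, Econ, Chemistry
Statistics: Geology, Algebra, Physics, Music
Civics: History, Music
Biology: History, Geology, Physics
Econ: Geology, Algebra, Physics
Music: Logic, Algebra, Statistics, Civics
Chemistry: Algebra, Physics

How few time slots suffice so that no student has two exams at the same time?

History, Physics, Biology are mutually in conflict, so at least 3 time slots are needed.
A valid assignment using 3 time slots: Logic=3, History=2, Geology=2, Algebra=1, Physics=1, Statistics=3, Civics=1, Biology=3, Econ=3, Music=2, Chemistry=2. No two conflicting exams share a time slot.

3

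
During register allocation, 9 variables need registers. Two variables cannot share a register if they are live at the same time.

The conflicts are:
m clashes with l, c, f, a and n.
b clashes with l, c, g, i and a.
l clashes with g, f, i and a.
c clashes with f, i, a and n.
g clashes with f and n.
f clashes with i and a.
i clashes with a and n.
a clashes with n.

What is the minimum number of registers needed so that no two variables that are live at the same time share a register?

m, l, f, a are mutually in conflict, so at least 4 registers are needed.
4 registers suffice: register 1 → {g, a}; register 2 → {l, c}; register 3 → {m, i}; register 4 → {b, f, n}. Each listed conflict is separated.

4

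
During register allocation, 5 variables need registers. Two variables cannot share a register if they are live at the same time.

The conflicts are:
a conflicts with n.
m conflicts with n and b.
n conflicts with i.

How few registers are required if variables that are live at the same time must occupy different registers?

2

m and b conflict, so at least 2 registers are needed.
Using 2 registers: a=2, m=2, n=1, i=2, b=1. Every pair that conflicts lands in different registers.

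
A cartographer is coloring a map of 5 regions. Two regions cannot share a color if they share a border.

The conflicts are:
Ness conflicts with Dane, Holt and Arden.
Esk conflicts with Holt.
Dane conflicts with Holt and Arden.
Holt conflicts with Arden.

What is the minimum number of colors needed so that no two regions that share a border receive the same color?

4

Ness, Dane, Holt, Arden pairwise conflict, so at least 4 colors are needed.
4 colors suffice: color 1 → {Holt}; color 2 → {Ness, Esk}; color 3 → {Arden}; color 4 → {Dane}. Every pair that conflicts lands in different colors.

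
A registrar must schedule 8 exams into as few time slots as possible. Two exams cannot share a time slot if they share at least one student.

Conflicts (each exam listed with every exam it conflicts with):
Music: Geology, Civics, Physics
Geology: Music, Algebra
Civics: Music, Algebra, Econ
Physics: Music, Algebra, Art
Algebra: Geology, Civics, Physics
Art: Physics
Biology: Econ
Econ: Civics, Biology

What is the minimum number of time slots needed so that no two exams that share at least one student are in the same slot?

2

Civics and Econ conflict, so at least 2 time slots are needed.
2 time slots suffice: Music=1, Geology=2, Civics=2, Physics=2, Algebra=1, Art=1, Biology=2, Econ=1. No two conflicting exams share a time slot.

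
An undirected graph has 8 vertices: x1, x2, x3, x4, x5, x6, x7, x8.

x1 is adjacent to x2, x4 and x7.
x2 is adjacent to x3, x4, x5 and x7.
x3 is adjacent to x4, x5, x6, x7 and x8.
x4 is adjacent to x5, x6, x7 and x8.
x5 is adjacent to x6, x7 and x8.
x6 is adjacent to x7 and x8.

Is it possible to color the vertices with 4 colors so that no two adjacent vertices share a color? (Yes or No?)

No

x2, x3, x4, x5, x7 are mutually adjacent (a clique of size 5), so at least 5 colors are needed.
So 4 colors are not enough.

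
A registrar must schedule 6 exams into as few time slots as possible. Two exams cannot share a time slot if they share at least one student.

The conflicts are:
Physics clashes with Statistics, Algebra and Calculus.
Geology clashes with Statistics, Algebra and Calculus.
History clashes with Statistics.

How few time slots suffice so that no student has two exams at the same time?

2

Physics and Statistics conflict, so at least 2 time slots are needed.
2 time slots suffice: time slot 1 → {Physics, Geology, History}; time slot 2 → {Statistics, Algebra, Calculus}. Every pair that conflicts lands in different time slots.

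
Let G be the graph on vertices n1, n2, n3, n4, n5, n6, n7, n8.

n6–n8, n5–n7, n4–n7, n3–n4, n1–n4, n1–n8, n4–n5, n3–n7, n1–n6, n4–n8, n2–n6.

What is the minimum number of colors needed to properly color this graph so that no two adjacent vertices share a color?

3

n1, n4, n8 form a triangle, so at least 3 colors are needed.
3 colors suffice: color 1 → {n4, n6}; color 2 → {n1, n2, n7}; color 3 → {n3, n5, n8}. Each edge has distinct colors on its endpoints.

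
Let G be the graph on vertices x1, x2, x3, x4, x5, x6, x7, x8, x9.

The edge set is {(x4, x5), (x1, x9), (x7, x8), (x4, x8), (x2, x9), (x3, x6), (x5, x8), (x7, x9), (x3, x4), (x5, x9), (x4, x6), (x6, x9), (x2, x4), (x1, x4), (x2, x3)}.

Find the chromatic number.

x4, x5, x8 form a triangle, so at least 3 colors are needed.
A valid assignment using 3 colors: x1=2, x2=2, x3=3, x4=1, x5=2, x6=2, x7=2, x8=3, x9=1. No two adjacent vertices share a color.

3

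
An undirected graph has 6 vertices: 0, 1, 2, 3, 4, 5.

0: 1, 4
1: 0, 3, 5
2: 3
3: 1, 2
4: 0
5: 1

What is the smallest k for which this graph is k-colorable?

1 and 3 are adjacent, so at least 2 colors are needed.
2 colors suffice: 0=blue, 1=red, 2=red, 3=blue, 4=red, 5=blue. No two adjacent vertices share a color.

2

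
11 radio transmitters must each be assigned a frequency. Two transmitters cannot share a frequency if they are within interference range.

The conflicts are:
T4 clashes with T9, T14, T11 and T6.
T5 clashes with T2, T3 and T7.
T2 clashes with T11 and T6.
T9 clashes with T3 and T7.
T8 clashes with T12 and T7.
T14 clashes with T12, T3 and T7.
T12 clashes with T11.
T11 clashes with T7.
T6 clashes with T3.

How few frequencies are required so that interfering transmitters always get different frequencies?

2

T8 and T12 conflict, so at least 2 frequencies are needed.
2 frequencies suffice: frequency 1 → {T4, T2, T12, T3, T7}; frequency 2 → {T5, T9, T8, T14, T11, T6}. Each listed conflict is separated.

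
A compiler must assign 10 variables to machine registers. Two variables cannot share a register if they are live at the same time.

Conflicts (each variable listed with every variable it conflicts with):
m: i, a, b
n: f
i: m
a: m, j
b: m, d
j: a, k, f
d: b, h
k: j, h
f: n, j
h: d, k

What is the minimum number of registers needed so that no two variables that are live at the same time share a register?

The cycle m-b-d-h-k-j-a-m has odd length 7, so it cannot be 2-colored; at least 3 registers are needed.
A valid assignment using 3 registers: m=1, n=1, i=2, a=2, b=2, j=1, d=3, k=2, f=2, h=1. Each listed conflict is separated.

3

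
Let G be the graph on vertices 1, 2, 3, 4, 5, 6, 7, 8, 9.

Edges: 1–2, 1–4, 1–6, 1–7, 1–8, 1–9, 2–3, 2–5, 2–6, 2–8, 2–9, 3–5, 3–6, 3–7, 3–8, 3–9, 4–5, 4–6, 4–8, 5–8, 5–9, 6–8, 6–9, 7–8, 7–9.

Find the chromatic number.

1, 4, 6, 8 are mutually adjacent (a clique of size 4), so at least 4 colors are needed.
4 colors suffice: color red → {8, 9}; color blue → {1, 3}; color green → {2, 4, 7}; color yellow → {5, 6}. Each edge has distinct colors on its endpoints.

4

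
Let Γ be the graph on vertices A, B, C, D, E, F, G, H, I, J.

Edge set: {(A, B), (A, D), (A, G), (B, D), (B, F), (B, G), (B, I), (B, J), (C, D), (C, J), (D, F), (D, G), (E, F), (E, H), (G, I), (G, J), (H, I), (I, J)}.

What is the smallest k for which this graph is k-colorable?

A, B, D, G are mutually adjacent (a clique of size 4), so at least 4 colors are needed.
A valid assignment using 4 colors: A=4, B=1, C=1, D=2, E=2, F=3, G=3, H=1, I=2, J=4. No two adjacent vertices share a color.

4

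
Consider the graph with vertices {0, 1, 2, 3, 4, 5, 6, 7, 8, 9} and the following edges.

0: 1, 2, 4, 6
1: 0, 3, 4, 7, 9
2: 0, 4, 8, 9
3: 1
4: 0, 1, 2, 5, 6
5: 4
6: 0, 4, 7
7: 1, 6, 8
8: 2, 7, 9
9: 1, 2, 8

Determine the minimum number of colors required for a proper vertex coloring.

2, 8, 9 form a triangle, so at least 3 colors are needed.
3 colors suffice: color red → {1, 2, 5, 6}; color blue → {3, 4, 8}; color green → {0, 7, 9}. Every edge joins two different colors.

3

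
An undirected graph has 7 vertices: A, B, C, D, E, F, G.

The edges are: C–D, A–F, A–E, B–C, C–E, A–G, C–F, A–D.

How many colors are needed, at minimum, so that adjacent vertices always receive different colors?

2

A and G are adjacent, so at least 2 colors are needed.
2 colors suffice: color 1 → {A, C}; color 2 → {B, D, E, F, G}. No two adjacent vertices share a color.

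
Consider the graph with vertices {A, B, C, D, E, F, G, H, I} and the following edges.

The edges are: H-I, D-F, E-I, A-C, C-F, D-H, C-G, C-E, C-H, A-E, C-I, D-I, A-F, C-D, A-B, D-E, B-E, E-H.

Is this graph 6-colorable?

The chromatic number is 5. C, D, E, H, I form a clique, so at least 5 colors are needed.
One proper 5-coloring: A=3, B=1, C=1, D=3, E=2, F=2, G=2, H=5, I=4.
Since 6 ≥ 5, a proper 6-coloring certainly exists.

Yes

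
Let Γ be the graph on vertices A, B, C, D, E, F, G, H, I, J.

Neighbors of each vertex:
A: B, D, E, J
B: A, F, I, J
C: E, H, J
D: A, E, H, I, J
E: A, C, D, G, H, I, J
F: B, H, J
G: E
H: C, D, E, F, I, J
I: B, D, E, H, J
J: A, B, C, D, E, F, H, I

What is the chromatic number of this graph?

D, E, H, I, J are mutually adjacent (a clique of size 5), so at least 5 colors are needed.
5 colors suffice: color 1 → {G, J}; color 2 → {B, E}; color 3 → {A, H}; color 4 → {C, F, I}; color 5 → {D}. Each edge has distinct colors on its endpoints.

5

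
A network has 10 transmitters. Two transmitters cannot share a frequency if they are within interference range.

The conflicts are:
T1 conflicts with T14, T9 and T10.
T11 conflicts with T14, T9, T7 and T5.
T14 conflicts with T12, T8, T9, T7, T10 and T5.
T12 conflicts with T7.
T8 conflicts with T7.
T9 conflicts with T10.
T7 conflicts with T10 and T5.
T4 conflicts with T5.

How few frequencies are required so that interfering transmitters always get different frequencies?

4

T11, T14, T7, T5 are mutually in conflict, so at least 4 frequencies are needed.
4 frequencies suffice: frequency 1 → {T14, T4}; frequency 2 → {T9, T7}; frequency 3 → {T11, T12, T8, T10}; frequency 4 → {T1, T5}. Every pair that conflicts lands in different frequencies.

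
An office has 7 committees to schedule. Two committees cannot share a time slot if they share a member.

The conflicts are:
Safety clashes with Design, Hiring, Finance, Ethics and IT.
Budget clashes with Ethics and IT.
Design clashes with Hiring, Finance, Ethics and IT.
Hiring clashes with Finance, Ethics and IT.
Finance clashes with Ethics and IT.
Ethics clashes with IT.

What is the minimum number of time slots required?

Safety, Design, Hiring, Finance, Ethics, IT all conflict with each other, so at least 6 time slots are needed.
6 time slots suffice: time slot 1 → {IT}; time slot 2 → {Ethics}; time slot 3 → {Budget, Finance}; time slot 4 → {Hiring}; time slot 5 → {Design}; time slot 6 → {Safety}. No two conflicting committees share a time slot.

6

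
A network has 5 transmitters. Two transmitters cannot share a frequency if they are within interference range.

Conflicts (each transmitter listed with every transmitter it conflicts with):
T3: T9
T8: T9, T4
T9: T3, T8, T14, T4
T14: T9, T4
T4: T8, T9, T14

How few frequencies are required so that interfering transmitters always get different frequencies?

T8, T9, T4 are mutually in conflict, so at least 3 frequencies are needed.
Using 3 frequencies: T3=2, T8=3, T9=1, T14=3, T4=2. No two conflicting transmitters share a frequency.

3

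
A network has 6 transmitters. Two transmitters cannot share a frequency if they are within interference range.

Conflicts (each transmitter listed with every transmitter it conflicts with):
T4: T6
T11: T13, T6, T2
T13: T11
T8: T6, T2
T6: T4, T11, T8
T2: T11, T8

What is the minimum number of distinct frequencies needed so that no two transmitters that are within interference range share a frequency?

2

T11 and T13 conflict, so at least 2 frequencies are needed.
2 frequencies suffice: frequency 1 → {T13, T6, T2}; frequency 2 → {T4, T11, T8}. Each listed conflict is separated.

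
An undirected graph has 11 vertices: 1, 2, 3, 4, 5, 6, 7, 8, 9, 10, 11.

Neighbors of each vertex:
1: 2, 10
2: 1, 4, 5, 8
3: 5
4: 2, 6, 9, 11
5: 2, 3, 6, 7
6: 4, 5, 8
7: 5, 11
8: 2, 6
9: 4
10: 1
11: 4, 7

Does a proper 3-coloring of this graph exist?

Yes

The chromatic number is 3. The cycle 11-4-2-5-7-11 has odd length 5, so it cannot be 2-colored; at least 3 colors are needed.
3 colors suffice: 1=red, 2=blue, 3=blue, 4=red, 5=red, 6=blue, 7=blue, 8=red, 9=blue, 10=blue, 11=green.
That is already a proper 3-coloring.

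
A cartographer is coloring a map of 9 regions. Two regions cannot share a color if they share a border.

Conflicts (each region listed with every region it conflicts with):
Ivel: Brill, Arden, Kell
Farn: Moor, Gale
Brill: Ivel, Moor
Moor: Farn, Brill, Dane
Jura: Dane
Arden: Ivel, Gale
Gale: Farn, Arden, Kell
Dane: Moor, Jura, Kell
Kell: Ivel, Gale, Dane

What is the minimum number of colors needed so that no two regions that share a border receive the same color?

3

The cycle Farn-Gale-Kell-Dane-Moor-Farn has odd length 5, so it cannot be 2-colored; at least 3 colors are needed.
3 colors suffice: color 1 → {Moor, Jura, Arden, Kell}; color 2 → {Ivel, Gale, Dane}; color 3 → {Farn, Brill}. No two conflicting regions share a color.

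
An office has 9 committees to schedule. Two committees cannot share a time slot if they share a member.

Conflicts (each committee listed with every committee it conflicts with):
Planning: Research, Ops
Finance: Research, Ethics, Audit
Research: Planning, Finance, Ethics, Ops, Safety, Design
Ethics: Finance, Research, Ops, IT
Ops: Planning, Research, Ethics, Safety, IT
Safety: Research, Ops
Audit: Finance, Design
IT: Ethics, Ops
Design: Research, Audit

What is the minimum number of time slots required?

3

Finance, Research, Ethics all conflict with each other, so at least 3 time slots are needed.
3 time slots suffice: time slot 1 → {Research, Audit, IT}; time slot 2 → {Finance, Ops, Design}; time slot 3 → {Planning, Ethics, Safety}. Each listed conflict is separated.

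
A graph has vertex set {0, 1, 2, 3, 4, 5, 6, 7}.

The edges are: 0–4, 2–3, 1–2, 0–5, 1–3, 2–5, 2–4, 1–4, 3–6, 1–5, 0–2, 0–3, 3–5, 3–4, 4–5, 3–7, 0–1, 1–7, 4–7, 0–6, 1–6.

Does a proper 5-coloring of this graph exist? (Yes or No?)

0, 1, 2, 3, 4, 5 are pairwise adjacent (a clique of size 6), so at least 6 colors are needed.
So 5 colors are not enough.

No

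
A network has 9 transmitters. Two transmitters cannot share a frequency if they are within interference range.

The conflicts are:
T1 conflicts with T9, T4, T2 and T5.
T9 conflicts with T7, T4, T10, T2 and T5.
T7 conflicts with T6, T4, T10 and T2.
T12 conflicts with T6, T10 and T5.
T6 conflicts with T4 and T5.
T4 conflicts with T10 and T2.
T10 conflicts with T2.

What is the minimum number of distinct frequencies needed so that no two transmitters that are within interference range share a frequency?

5

T9, T7, T4, T10, T2 all conflict with each other, so at least 5 frequencies are needed.
Using 5 frequencies: T1=4, T9=2, T7=5, T12=3, T6=2, T4=1, T10=4, T2=3, T5=1. No two conflicting transmitters share a frequency.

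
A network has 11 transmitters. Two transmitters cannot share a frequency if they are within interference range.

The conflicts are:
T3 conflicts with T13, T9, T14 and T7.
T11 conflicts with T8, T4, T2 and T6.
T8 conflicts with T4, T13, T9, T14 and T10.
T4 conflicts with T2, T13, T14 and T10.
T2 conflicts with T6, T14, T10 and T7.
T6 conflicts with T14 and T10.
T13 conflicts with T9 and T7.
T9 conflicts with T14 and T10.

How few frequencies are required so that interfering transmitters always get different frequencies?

T8, T9, T10 are mutually in conflict, so at least 3 frequencies are needed.
3 frequencies suffice: frequency 1 → {T11, T13, T14, T10}; frequency 2 → {T4, T6, T9, T7}; frequency 3 → {T3, T8, T2}. Each listed conflict is separated.

3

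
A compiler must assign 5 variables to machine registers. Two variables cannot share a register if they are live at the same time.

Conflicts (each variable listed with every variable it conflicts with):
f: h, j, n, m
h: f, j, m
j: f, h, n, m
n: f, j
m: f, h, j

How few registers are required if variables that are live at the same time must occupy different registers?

4

f, h, j, m all conflict with each other, so at least 4 registers are needed.
4 registers suffice: register 1 → {j}; register 2 → {f}; register 3 → {h, n}; register 4 → {m}. Each listed conflict is separated.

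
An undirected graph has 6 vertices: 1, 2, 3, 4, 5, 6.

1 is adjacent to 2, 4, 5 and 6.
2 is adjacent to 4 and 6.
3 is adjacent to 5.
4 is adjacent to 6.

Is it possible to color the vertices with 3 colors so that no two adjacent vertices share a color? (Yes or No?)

1, 2, 4, 6 are pairwise adjacent (a clique of size 4), so at least 4 colors are needed.
So 3 colors are not enough.

No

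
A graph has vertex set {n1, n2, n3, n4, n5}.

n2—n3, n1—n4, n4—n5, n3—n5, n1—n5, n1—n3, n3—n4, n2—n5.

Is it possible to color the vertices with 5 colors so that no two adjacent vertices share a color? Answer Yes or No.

Yes

The chromatic number is 4. n1, n3, n4, n5 are pairwise adjacent (a clique of size 4), so at least 4 colors are needed.
4 colors suffice: color R → {n3}; color B → {n5}; color G → {n1, n2}; color Y → {n4}.
Since 5 ≥ 4, a proper 5-coloring certainly exists.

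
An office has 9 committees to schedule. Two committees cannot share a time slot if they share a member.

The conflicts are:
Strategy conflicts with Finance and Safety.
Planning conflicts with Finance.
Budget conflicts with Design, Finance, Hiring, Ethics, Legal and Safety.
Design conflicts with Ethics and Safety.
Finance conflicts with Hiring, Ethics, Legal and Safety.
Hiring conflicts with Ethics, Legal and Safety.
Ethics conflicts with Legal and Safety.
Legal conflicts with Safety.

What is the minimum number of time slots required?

6

Budget, Finance, Hiring, Ethics, Legal, Safety all conflict with each other, so at least 6 time slots are needed.
6 time slots suffice: Strategy=3, Planning=2, Budget=3, Design=1, Finance=1, Hiring=5, Ethics=4, Legal=6, Safety=2. Every pair that conflicts lands in different time slots.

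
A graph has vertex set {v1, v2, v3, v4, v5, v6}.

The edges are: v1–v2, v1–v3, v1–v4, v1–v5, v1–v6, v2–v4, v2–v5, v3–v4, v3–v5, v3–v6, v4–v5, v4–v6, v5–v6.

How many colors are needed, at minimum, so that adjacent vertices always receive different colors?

v1, v3, v4, v5, v6 form a clique, so at least 5 colors are needed.
5 colors suffice: color 1 → {v1}; color 2 → {v4}; color 3 → {v5}; color 4 → {v2, v3}; color 5 → {v6}. Each edge has distinct colors on its endpoints.

5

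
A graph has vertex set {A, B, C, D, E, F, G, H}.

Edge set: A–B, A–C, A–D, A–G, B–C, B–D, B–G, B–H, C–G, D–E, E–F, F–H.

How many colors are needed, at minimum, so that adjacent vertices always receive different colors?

A, B, C, G form a clique, so at least 4 colors are needed.
4 colors suffice: A=2, B=1, C=4, D=3, E=1, F=3, G=3, H=2. No two adjacent vertices share a color.

4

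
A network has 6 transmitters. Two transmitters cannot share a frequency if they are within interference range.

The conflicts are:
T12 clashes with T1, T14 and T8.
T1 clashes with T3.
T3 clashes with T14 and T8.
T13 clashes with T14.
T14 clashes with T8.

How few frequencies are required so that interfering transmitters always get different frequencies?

T12, T14, T8 all conflict with each other, so at least 3 frequencies are needed.
A valid assignment using 3 frequencies: T12=3, T1=1, T3=3, T13=2, T14=1, T8=2. Every pair that conflicts lands in different frequencies.

3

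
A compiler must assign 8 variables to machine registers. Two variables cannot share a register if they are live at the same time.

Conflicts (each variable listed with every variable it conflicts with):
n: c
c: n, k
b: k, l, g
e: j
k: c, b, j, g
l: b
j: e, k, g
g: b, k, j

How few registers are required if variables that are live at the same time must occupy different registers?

3

b, k, g pairwise conflict, so at least 3 registers are needed.
Using 3 registers: n=1, c=2, b=2, e=1, k=1, l=1, j=2, g=3. Each listed conflict is separated.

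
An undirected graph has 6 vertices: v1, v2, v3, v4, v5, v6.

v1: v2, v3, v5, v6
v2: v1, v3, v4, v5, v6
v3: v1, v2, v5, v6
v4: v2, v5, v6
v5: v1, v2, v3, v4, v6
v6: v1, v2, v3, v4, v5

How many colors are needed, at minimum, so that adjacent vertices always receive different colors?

v1, v2, v3, v5, v6 form a clique, so at least 5 colors are needed.
One proper 5-coloring: v1=P, v2=B, v3=Y, v4=Y, v5=R, v6=G. No two adjacent vertices share a color.

5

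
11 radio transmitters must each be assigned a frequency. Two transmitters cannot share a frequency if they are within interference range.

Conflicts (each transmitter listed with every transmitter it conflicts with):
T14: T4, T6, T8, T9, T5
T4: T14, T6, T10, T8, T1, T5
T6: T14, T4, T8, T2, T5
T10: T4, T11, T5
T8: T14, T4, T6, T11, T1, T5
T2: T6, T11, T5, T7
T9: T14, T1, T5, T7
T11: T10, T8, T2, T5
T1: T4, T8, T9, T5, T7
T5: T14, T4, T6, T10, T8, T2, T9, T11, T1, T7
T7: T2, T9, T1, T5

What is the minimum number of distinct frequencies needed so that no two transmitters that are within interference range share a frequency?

T14, T4, T6, T8, T5 pairwise conflict, so at least 5 frequencies are needed.
Using 5 frequencies: T14=4, T4=2, T6=5, T10=3, T8=3, T2=2, T9=2, T11=4, T1=4, T5=1, T7=3. Each listed conflict is separated.

5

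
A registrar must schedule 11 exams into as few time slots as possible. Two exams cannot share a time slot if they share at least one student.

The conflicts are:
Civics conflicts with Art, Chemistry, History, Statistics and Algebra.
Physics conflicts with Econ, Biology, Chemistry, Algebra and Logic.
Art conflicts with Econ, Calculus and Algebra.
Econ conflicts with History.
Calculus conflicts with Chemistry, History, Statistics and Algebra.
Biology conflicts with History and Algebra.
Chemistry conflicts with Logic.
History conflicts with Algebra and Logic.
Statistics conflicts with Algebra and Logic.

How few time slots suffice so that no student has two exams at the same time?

3

Art, Calculus, Algebra all conflict with each other, so at least 3 time slots are needed.
Using 3 time slots: Civics=3, Physics=2, Art=2, Econ=1, Calculus=3, Biology=3, Chemistry=1, History=2, Statistics=2, Algebra=1, Logic=3. Every pair that conflicts lands in different time slots.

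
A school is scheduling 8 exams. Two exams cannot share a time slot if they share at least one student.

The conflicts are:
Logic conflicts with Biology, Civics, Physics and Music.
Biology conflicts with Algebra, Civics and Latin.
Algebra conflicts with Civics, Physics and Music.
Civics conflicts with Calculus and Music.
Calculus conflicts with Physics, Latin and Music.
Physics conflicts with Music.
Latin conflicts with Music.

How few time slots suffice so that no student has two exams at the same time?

Algebra, Civics, Music are mutually in conflict, so at least 3 time slots are needed.
3 time slots suffice: time slot 1 → {Biology, Music}; time slot 2 → {Civics, Physics, Latin}; time slot 3 → {Logic, Algebra, Calculus}. No two conflicting exams share a time slot.

3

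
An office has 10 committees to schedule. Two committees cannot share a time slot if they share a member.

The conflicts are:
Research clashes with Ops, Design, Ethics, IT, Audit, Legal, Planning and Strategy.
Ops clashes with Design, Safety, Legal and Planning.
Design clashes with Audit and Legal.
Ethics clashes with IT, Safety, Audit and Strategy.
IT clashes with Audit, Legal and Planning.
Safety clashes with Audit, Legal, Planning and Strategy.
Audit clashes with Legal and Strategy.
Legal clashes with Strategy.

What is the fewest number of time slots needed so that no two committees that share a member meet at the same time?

Research, IT, Audit, Legal pairwise conflict, so at least 4 time slots are needed.
4 time slots suffice: Research=1, Ops=2, Design=4, Ethics=3, IT=4, Safety=1, Audit=2, Legal=3, Planning=3, Strategy=4. Each listed conflict is separated.

4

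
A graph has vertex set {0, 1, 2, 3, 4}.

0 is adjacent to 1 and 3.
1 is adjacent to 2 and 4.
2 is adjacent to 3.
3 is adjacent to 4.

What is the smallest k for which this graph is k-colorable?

2

1 and 2 are adjacent, so at least 2 colors are needed.
2 colors suffice: color red → {1, 3}; color blue → {0, 2, 4}. Each edge has distinct colors on its endpoints.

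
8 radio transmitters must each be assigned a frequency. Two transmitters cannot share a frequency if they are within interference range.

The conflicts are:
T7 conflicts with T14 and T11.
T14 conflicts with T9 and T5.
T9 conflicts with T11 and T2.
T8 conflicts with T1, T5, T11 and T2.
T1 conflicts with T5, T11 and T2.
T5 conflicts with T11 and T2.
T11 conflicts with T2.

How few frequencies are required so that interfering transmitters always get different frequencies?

5

T8, T1, T5, T11, T2 pairwise conflict, so at least 5 frequencies are needed.
5 frequencies suffice: frequency 1 → {T14, T11}; frequency 2 → {T7, T2}; frequency 3 → {T9, T5}; frequency 4 → {T8}; frequency 5 → {T1}. Each listed conflict is separated.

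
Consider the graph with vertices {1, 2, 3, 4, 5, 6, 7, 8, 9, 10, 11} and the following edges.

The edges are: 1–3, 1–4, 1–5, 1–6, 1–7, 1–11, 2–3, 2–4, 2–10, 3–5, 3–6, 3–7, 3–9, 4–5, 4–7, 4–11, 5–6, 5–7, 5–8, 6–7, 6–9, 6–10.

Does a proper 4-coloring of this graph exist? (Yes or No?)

No

1, 3, 5, 6, 7 are pairwise adjacent (a clique of size 5), so at least 5 colors are needed.
So 4 colors are not enough.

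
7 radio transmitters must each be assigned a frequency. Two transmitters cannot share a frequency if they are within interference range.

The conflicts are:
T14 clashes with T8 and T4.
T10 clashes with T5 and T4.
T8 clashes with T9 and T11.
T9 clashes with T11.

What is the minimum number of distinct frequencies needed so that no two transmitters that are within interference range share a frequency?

T8, T9, T11 all conflict with each other, so at least 3 frequencies are needed.
3 frequencies suffice: T14=2, T10=1, T8=1, T9=3, T5=2, T11=2, T4=3. No two conflicting transmitters share a frequency.

3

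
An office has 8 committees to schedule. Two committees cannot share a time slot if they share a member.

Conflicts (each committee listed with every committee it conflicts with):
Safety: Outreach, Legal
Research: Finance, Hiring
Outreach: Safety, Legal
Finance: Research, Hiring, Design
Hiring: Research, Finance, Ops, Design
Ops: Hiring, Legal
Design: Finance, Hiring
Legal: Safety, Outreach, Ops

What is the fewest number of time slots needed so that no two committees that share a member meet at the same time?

3

Research, Finance, Hiring pairwise conflict, so at least 3 time slots are needed.
Using 3 time slots: Safety=3, Research=3, Outreach=2, Finance=2, Hiring=1, Ops=2, Design=3, Legal=1. No two conflicting committees share a time slot.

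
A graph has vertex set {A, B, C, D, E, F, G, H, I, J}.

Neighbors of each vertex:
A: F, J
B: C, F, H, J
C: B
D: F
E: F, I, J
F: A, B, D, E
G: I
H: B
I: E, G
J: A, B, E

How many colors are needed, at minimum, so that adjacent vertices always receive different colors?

E and I are adjacent, so at least 2 colors are needed.
A valid assignment using 2 colors: A=2, B=2, C=1, D=2, E=2, F=1, G=2, H=1, I=1, J=1. No two adjacent vertices share a color.

2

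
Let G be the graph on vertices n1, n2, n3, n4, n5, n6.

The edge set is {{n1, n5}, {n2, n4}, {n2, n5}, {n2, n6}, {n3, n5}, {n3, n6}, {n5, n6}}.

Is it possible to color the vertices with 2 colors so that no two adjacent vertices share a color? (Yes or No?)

n2, n5, n6 are pairwise adjacent, so at least 3 colors are needed.
So 2 colors are not enough.

No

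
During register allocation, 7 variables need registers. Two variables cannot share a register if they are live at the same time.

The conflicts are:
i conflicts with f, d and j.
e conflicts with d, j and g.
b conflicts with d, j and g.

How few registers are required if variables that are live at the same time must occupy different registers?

b and g conflict, so at least 2 registers are needed.
2 registers suffice: register 1 → {f, d, j, g}; register 2 → {i, e, b}. Every pair that conflicts lands in different registers.

2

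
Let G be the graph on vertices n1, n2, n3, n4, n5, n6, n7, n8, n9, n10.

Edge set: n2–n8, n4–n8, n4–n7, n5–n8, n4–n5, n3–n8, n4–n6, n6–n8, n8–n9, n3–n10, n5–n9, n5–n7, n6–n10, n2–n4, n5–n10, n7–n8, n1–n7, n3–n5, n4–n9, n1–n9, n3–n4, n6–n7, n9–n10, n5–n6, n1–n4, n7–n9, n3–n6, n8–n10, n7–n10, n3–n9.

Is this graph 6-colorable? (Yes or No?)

The chromatic number is 5. n3, n4, n5, n6, n8 are pairwise adjacent (a clique of size 5), so at least 5 colors are needed.
One proper 5-coloring: n1=B, n2=G, n3=Y, n4=R, n5=P, n6=G, n7=Y, n8=B, n9=G, n10=R.
Since 6 ≥ 5, a proper 6-coloring certainly exists.

Yes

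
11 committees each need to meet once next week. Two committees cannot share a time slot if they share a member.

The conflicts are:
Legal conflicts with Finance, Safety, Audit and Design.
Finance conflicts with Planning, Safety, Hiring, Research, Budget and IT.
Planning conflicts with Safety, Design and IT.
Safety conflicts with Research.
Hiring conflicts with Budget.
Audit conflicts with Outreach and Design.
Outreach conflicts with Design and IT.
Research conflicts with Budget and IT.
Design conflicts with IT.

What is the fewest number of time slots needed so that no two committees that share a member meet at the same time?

Finance, Safety, Research all conflict with each other, so at least 3 time slots are needed.
Using 3 time slots: Legal=3, Finance=1, Planning=3, Safety=2, Hiring=3, Audit=2, Outreach=3, Research=3, Budget=2, Design=1, IT=2. Every pair that conflicts lands in different time slots.

3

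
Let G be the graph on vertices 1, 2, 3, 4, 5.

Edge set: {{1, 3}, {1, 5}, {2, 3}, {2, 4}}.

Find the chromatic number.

2 and 3 are adjacent, so at least 2 colors are needed.
2 colors suffice: color a → {3, 4, 5}; color b → {1, 2}. Each edge has distinct colors on its endpoints.

2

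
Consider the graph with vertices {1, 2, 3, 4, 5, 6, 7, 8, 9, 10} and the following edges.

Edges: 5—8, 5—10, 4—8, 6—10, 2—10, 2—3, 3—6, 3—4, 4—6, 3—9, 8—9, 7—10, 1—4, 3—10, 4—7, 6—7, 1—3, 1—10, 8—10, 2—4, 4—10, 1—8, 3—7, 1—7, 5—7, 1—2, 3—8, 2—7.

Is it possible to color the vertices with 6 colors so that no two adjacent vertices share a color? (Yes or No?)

The chromatic number is 6. 1, 2, 3, 4, 7, 10 are mutually adjacent (a clique of size 6), so at least 6 colors are needed.
A valid assignment using 6 colors: 1=purple, 2=orange, 3=blue, 4=yellow, 5=blue, 6=purple, 7=green, 8=green, 9=red, 10=red.
That is already a proper 6-coloring.

Yes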